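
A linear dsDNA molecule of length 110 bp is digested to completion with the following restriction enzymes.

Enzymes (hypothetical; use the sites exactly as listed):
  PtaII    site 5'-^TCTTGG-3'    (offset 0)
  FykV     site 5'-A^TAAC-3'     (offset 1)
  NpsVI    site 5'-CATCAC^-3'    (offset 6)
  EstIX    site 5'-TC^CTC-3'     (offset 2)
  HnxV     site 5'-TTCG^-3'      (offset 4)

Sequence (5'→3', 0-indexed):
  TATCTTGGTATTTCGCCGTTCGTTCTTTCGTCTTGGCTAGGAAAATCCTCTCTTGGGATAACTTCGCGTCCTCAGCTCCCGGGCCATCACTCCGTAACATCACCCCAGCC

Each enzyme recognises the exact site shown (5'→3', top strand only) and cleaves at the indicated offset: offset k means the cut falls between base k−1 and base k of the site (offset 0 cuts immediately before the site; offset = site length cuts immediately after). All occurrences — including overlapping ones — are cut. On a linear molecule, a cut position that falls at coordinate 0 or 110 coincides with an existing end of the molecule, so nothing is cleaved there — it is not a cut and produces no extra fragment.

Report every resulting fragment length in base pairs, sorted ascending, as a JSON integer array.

Scan for sites:
  PtaII (TCTTGG, off=0): starts [2, 30, 50] → cuts [2, 30, 50]
  FykV (ATAAC, off=1): starts [57] → cuts [58]
  NpsVI (CATCAC, off=6): starts [84, 97] → cuts [90, 103]
  EstIX (TCCTC, off=2): starts [45, 68] → cuts [47, 70]
  HnxV (TTCG, off=4): starts [11, 18, 26, 62] → cuts [15, 22, 30, 66]

All cut coordinates (distinct, sorted): [2, 15, 22, 30, 47, 50, 58, 66, 70, 90, 103]

Fragment lengths:
  [0,2): 2 bp
  [2,15): 13 bp
  [15,22): 7 bp
  [22,30): 8 bp
  [30,47): 17 bp
  [47,50): 3 bp
  [50,58): 8 bp
  [58,66): 8 bp
  [66,70): 4 bp
  [70,90): 20 bp
  [90,103): 13 bp
  [103,110): 7 bp

[2,3,4,7,7,8,8,8,13,13,17,20]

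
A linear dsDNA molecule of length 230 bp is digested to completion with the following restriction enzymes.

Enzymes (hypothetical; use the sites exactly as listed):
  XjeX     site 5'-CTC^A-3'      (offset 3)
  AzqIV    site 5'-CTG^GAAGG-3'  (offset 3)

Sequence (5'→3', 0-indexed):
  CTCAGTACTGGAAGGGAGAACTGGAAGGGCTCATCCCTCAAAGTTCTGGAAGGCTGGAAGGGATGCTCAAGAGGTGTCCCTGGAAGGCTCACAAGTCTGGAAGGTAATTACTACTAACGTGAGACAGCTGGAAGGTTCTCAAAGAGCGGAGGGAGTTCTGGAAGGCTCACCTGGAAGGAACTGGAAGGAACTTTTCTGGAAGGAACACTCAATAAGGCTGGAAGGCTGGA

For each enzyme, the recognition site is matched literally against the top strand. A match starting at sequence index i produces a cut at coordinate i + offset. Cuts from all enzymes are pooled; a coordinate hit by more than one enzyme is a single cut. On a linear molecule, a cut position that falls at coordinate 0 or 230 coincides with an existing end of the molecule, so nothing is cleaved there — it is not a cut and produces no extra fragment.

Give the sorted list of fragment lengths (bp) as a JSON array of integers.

Scan for sites:
  XjeX (CTCA, off=3): starts [0, 29, 36, 65, 87, 137, 165, 207] → cuts [3, 32, 39, 68, 90, 140, 168, 210]
  AzqIV (CTGGAAGG, off=3): starts [7, 20, 45, 53, 79, 96, 127, 157, 170, 180, 195, 217] → cuts [10, 23, 48, 56, 82, 99, 130, 160, 173, 183, 198, 220]

Pooled cuts: [3, 10, 23, 32, 39, 48, 56, 68, 82, 90, 99, 130, 140, 160, 168, 173, 183, 198, 210, 220]

Fragment lengths:
  [0,3): 3 bp
  [3,10): 7 bp
  [10,23): 13 bp
  [23,32): 9 bp
  [32,39): 7 bp
  [39,48): 9 bp
  [48,56): 8 bp
  [56,68): 12 bp
  [68,82): 14 bp
  [82,90): 8 bp
  [90,99): 9 bp
  [99,130): 31 bp
  [130,140): 10 bp
  [140,160): 20 bp
  [160,168): 8 bp
  [168,173): 5 bp
  [173,183): 10 bp
  [183,198): 15 bp
  [198,210): 12 bp
  [210,220): 10 bp
  [220,230): 10 bp

[3,5,7,7,8,8,8,9,9,9,10,10,10,10,12,12,13,14,15,20,31]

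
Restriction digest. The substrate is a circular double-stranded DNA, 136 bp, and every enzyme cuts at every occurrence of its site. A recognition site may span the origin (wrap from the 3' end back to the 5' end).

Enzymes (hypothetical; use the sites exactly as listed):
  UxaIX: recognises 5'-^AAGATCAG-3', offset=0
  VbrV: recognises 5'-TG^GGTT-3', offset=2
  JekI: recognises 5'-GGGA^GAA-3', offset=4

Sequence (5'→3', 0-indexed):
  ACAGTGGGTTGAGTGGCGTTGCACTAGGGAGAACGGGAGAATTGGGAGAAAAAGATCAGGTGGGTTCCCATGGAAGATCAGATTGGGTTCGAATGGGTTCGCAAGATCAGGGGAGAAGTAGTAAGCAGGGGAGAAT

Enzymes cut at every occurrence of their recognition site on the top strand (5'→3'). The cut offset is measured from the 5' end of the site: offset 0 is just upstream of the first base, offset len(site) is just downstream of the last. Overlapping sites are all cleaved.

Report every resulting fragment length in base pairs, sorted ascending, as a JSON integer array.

Scan for sites:
  UxaIX AAGATCAG/0: at [51, 73, 102] ⇒ [51, 73, 102]
  VbrV TGGGTT/2: at [4, 60, 83, 93] ⇒ [6, 62, 85, 95]
  JekI GGGAGAA/4: at [26, 34, 43, 110, 128] ⇒ [30, 38, 47, 114, 132]

All cut coordinates (distinct, sorted): [6, 30, 38, 47, 51, 62, 73, 85, 95, 102, 114, 132]

Fragments:
  6→30: 24 bp
  30→38: 8 bp
  38→47: 9 bp
  47→51: 4 bp
  51→62: 11 bp
  62→73: 11 bp
  73→85: 12 bp
  85→95: 10 bp
  95→102: 7 bp
  102→114: 12 bp
  114→132: 18 bp
  132→6 (wrap): 136-132+6 = 10 bp

[4,7,8,9,10,10,11,11,12,12,18,24]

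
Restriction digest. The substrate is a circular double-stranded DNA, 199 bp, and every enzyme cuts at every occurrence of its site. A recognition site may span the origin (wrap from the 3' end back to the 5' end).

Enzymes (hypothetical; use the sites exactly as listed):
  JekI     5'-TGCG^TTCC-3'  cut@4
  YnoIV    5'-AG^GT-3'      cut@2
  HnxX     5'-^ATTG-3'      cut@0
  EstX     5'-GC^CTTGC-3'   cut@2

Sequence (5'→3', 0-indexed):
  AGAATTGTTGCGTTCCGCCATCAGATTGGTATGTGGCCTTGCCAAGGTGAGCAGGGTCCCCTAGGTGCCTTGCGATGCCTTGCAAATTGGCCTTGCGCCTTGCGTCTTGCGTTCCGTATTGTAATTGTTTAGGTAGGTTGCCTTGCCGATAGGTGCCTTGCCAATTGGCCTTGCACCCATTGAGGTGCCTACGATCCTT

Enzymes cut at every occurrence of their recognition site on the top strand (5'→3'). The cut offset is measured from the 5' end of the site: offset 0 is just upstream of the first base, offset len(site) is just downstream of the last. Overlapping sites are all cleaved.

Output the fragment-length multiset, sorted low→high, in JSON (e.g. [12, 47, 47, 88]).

Per-enzyme occurrences:
  JekI (TGCGTTCC, off=4): starts [8, 107] → cuts [12, 111]
  YnoIV (AGGT, off=2): starts [44, 62, 130, 134, 150, 182] → cuts [46, 64, 132, 136, 152, 184]
  HnxX (ATTG, off=0): starts [3, 24, 85, 117, 123, 163, 178] → cuts [3, 24, 85, 117, 123, 163, 178]
  EstX (GCCTTGC, off=2): starts [35, 66, 76, 89, 96, 139, 154, 167] → cuts [37, 68, 78, 91, 98, 141, 156, 169]

Pooled cuts: [3, 12, 24, 37, 46, 64, 68, 78, 85, 91, 98, 111, 117, 123, 132, 136, 141, 152, 156, 163, 169, 178, 184]

Fragments:
  3→12: 9 bp
  12→24: 12 bp
  24→37: 13 bp
  37→46: 9 bp
  46→64: 18 bp
  64→68: 4 bp
  68→78: 10 bp
  78→85: 7 bp
  85→91: 6 bp
  91→98: 7 bp
  98→111: 13 bp
  111→117: 6 bp
  117→123: 6 bp
  123→132: 9 bp
  132→136: 4 bp
  136→141: 5 bp
  141→152: 11 bp
  152→156: 4 bp
  156→163: 7 bp
  163→169: 6 bp
  169→178: 9 bp
  178→184: 6 bp
  184→3 (wrap): 199-184+3 = 18 bp

[4,4,4,5,6,6,6,6,6,7,7,7,9,9,9,9,10,11,12,13,13,18,18]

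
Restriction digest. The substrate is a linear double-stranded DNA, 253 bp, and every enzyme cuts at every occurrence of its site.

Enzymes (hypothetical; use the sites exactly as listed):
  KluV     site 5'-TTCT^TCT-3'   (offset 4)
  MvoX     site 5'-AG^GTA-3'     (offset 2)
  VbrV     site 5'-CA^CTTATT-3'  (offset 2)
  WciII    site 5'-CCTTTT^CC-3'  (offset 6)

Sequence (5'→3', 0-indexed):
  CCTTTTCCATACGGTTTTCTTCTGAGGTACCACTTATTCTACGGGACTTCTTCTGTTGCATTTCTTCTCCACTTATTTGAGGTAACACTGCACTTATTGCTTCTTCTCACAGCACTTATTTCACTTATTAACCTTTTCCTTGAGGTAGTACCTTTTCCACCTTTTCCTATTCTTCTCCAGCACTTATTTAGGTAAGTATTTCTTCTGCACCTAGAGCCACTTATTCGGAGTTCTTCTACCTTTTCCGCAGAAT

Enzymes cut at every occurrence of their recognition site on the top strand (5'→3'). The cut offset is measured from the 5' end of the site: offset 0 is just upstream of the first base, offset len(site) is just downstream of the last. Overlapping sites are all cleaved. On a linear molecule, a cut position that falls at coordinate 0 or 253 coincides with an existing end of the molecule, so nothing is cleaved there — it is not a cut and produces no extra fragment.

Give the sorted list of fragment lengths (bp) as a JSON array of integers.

Per-enzyme occurrences:
  KluV (TTCTTCT, off=4): starts [16, 47, 61, 100, 169, 199, 230] → cuts [20, 51, 65, 104, 173, 203, 234]
  MvoX (AGGTA, off=2): starts [24, 79, 142, 189] → cuts [26, 81, 144, 191]
  VbrV (CACTTATT, off=2): starts [30, 69, 90, 112, 121, 180, 217] → cuts [32, 71, 92, 114, 123, 182, 219]
  WciII (CCTTTTCC, off=6): starts [0, 131, 150, 159, 238] → cuts [6, 137, 156, 165, 244]

All cut coordinates (distinct, sorted): [6, 20, 26, 32, 51, 65, 71, 81, 92, 104, 114, 123, 137, 144, 156, 165, 173, 182, 191, 203, 219, 234, 244]

Fragments:
  [0,6): 6 bp
  [6,20): 14 bp
  [20,26): 6 bp
  [26,32): 6 bp
  [32,51): 19 bp
  [51,65): 14 bp
  [65,71): 6 bp
  [71,81): 10 bp
  [81,92): 11 bp
  [92,104): 12 bp
  [104,114): 10 bp
  [114,123): 9 bp
  [123,137): 14 bp
  [137,144): 7 bp
  [144,156): 12 bp
  [156,165): 9 bp
  [165,173): 8 bp
  [173,182): 9 bp
  [182,191): 9 bp
  [191,203): 12 bp
  [203,219): 16 bp
  [219,234): 15 bp
  [234,244): 10 bp
  [244,253): 9 bp

[6,6,6,6,7,8,9,9,9,9,9,10,10,10,11,12,12,12,14,14,14,15,16,19]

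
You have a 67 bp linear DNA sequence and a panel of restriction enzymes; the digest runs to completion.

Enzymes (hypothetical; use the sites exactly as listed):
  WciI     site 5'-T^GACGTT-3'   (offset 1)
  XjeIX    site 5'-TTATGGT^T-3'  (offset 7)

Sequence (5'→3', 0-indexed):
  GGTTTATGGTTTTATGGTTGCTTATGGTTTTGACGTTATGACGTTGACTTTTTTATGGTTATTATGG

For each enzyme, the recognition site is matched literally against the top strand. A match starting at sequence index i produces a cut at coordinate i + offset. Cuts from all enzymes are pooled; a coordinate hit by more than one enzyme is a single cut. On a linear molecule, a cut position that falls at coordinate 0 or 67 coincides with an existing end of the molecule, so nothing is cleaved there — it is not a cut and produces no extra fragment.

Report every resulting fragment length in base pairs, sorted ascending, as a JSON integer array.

Site scan:
  WciI (TGACGTT, off=1): starts [30, 38] → cuts [31, 39]
  XjeIX (TTATGGTT, off=7): starts [3, 11, 21, 52] → cuts [10, 18, 28, 59]

All cut coordinates (distinct, sorted): [10, 18, 28, 31, 39, 59]

Fragments:
  [0,10): 10 bp
  [10,18): 8 bp
  [18,28): 10 bp
  [28,31): 3 bp
  [31,39): 8 bp
  [39,59): 20 bp
  [59,67): 8 bp

[3,8,8,8,10,10,20]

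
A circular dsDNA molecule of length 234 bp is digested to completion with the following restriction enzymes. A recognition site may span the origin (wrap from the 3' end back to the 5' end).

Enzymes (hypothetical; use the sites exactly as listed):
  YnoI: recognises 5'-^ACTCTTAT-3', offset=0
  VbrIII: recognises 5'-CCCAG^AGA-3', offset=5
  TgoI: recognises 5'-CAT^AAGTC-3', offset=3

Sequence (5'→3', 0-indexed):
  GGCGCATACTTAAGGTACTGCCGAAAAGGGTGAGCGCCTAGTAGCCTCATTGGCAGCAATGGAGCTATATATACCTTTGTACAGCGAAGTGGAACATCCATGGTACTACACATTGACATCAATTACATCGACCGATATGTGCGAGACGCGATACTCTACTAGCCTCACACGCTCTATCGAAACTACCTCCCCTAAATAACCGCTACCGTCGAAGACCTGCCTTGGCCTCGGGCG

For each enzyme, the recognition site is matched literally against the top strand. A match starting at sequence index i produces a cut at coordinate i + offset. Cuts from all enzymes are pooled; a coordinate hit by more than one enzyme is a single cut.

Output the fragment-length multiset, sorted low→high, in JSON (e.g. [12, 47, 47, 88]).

Per-enzyme occurrences:
  YnoI (ACTCTTAT, off=0): no sites
  VbrIII (CCCAGAGA, off=5): no sites
  TgoI (CATAAGTC, off=3): no sites

All cut coordinates (distinct, sorted): ∅

Fragments:
  no cuts → one circular fragment of 234 bp

[234]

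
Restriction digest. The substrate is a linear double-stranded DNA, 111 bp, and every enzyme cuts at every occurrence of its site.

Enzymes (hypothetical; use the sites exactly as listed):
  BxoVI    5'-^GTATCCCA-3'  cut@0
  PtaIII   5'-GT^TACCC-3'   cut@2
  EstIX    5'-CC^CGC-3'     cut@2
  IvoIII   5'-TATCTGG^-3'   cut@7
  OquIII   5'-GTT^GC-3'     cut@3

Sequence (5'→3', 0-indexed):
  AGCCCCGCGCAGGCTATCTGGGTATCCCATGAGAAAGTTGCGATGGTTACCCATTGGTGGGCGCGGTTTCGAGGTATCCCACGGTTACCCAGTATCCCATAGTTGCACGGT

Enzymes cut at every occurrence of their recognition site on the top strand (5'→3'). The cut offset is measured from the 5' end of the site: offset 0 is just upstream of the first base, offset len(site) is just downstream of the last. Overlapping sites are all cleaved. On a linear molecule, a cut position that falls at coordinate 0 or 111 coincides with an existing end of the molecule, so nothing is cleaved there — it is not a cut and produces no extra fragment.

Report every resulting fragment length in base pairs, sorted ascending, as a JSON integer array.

Site scan:
  BxoVI GTATCCCA/0: at [21, 73, 91] ⇒ [21, 73, 91]
  PtaIII GTTACCC/2: at [45, 83] ⇒ [47, 85]
  EstIX CCCGC/2: at [3] ⇒ [5]
  IvoIII TATCTGG/7: at [14] ⇒ [21]
  OquIII GTTGC/3: at [36, 101] ⇒ [39, 104]

All cut coordinates (distinct, sorted): [5, 21, 39, 47, 73, 85, 91, 104]

Fragments:
  [0,5): 5 bp
  [5,21): 16 bp
  [21,39): 18 bp
  [39,47): 8 bp
  [47,73): 26 bp
  [73,85): 12 bp
  [85,91): 6 bp
  [91,104): 13 bp
  [104,111): 7 bp

[5,6,7,8,12,13,16,18,26]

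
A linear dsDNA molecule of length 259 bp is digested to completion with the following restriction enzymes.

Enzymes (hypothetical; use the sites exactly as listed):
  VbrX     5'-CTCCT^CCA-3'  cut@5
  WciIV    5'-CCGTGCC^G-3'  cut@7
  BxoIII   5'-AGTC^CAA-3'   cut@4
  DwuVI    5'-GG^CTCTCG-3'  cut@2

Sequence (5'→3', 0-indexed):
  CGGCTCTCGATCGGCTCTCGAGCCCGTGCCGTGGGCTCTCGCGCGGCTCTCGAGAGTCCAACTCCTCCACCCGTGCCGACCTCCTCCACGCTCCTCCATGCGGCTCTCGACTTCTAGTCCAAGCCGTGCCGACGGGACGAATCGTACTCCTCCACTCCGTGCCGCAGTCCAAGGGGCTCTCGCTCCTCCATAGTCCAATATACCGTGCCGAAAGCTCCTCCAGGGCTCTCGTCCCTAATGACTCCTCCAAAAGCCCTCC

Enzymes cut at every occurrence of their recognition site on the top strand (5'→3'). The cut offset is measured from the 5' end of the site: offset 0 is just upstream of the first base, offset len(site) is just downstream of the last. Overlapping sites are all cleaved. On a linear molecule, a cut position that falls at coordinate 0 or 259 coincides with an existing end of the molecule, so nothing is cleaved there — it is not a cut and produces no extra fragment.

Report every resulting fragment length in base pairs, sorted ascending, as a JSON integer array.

Per-enzyme occurrences:
  VbrX (CTCCTCCA, off=5): starts [61, 80, 90, 146, 182, 214, 241] → cuts [66, 85, 95, 151, 187, 219, 246]
  WciIV (CCGTGCCG, off=7): starts [23, 70, 123, 156, 202] → cuts [30, 77, 130, 163, 209]
  BxoIII (AGTCCAA, off=4): starts [54, 115, 165, 191] → cuts [58, 119, 169, 195]
  DwuVI (GGCTCTCG, off=2): starts [1, 12, 33, 44, 101, 174, 223] → cuts [3, 14, 35, 46, 103, 176, 225]

Pooled cuts: [3, 14, 30, 35, 46, 58, 66, 77, 85, 95, 103, 119, 130, 151, 163, 169, 176, 187, 195, 209, 219, 225, 246]

Fragments:
  [0,3): 3 bp
  [3,14): 11 bp
  [14,30): 16 bp
  [30,35): 5 bp
  [35,46): 11 bp
  [46,58): 12 bp
  [58,66): 8 bp
  [66,77): 11 bp
  [77,85): 8 bp
  [85,95): 10 bp
  [95,103): 8 bp
  [103,119): 16 bp
  [119,130): 11 bp
  [130,151): 21 bp
  [151,163): 12 bp
  [163,169): 6 bp
  [169,176): 7 bp
  [176,187): 11 bp
  [187,195): 8 bp
  [195,209): 14 bp
  [209,219): 10 bp
  [219,225): 6 bp
  [225,246): 21 bp
  [246,259): 13 bp

[3,5,6,6,7,8,8,8,8,10,10,11,11,11,11,11,12,12,13,14,16,16,21,21]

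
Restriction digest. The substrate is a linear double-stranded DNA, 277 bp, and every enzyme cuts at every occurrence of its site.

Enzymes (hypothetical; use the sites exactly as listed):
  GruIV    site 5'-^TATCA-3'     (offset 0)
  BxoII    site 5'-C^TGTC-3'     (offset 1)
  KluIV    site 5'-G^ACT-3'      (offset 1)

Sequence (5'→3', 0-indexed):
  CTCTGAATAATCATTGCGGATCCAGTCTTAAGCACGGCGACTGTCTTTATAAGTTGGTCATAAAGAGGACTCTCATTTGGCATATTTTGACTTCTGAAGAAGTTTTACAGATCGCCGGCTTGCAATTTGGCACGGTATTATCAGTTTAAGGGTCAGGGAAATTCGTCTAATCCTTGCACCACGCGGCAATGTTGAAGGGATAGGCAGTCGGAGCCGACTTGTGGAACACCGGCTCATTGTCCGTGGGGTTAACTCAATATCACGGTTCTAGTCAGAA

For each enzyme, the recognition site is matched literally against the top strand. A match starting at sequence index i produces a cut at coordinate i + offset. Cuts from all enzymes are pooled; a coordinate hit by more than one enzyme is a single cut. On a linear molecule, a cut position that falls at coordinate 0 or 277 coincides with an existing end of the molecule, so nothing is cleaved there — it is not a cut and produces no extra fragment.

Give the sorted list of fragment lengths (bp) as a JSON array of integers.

[2,20,21,27,39,41,49,78]

Per-enzyme occurrences:
  GruIV TATCA/0: at [138, 257] ⇒ [138, 257]
  BxoII CTGTC/1: at [40] ⇒ [41]
  KluIV GACT/1: at [38, 67, 88, 215] ⇒ [39, 68, 89, 216]

All cut coordinates (distinct, sorted): [39, 41, 68, 89, 138, 216, 257]

Fragments:
  [0,39): 39 bp
  [39,41): 2 bp
  [41,68): 27 bp
  [68,89): 21 bp
  [89,138): 49 bp
  [138,216): 78 bp
  [216,257): 41 bp
  [257,277): 20 bp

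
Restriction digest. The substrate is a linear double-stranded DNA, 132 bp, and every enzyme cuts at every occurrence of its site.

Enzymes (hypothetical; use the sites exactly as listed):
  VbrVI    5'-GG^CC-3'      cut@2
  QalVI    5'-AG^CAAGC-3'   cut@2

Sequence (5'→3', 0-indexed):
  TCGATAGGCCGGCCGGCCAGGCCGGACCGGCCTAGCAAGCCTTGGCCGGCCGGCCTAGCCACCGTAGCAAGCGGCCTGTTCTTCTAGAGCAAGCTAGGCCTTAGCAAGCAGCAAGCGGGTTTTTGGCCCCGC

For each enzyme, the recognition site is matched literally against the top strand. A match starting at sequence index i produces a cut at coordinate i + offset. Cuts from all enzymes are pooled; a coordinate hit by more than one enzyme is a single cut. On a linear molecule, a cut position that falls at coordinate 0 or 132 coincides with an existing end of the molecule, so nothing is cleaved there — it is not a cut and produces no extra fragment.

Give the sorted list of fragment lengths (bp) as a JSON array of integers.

Site scan:
  VbrVI (GGCC, off=2): starts [6, 10, 14, 19, 28, 43, 47, 51, 72, 96, 124] → cuts [8, 12, 16, 21, 30, 45, 49, 53, 74, 98, 126]
  QalVI (AGCAAGC, off=2): starts [33, 65, 87, 102, 109] → cuts [35, 67, 89, 104, 111]

Pooled cuts: [8, 12, 16, 21, 30, 35, 45, 49, 53, 67, 74, 89, 98, 104, 111, 126]

Fragment lengths:
  [0,8): 8 bp
  [8,12): 4 bp
  [12,16): 4 bp
  [16,21): 5 bp
  [21,30): 9 bp
  [30,35): 5 bp
  [35,45): 10 bp
  [45,49): 4 bp
  [49,53): 4 bp
  [53,67): 14 bp
  [67,74): 7 bp
  [74,89): 15 bp
  [89,98): 9 bp
  [98,104): 6 bp
  [104,111): 7 bp
  [111,126): 15 bp
  [126,132): 6 bp

[4,4,4,4,5,5,6,6,7,7,8,9,9,10,14,15,15]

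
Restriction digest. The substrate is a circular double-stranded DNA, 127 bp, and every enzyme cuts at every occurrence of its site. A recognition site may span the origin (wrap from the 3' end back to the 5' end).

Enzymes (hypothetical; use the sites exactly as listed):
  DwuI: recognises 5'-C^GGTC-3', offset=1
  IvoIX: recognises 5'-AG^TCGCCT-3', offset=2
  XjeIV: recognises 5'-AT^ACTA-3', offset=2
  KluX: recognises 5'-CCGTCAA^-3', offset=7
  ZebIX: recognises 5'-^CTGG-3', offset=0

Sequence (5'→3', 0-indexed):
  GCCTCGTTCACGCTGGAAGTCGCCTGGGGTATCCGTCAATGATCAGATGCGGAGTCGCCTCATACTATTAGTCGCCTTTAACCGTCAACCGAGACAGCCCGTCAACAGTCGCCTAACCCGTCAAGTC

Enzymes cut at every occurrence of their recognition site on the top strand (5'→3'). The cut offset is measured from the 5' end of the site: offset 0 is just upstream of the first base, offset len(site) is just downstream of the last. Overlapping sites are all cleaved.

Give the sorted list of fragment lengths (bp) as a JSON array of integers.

[1,3,4,7,8,9,14,15,16,16,17,17]

Scan for sites:
  DwuI (CGGTC, off=1): no sites
  IvoIX AGTCGCCT/2: at [17, 52, 69, 106, 123] ⇒ [19, 54, 71, 108, 125]
  XjeIV ATACTA/2: at [61] ⇒ [63]
  KluX CCGTCAA/7: at [32, 81, 98, 117] ⇒ [39, 88, 105, 124]
  ZebIX CTGG/0: at [12, 23] ⇒ [12, 23]

All cut coordinates (distinct, sorted): [12, 19, 23, 39, 54, 63, 71, 88, 105, 108, 124, 125]

Fragments:
  12→19: 7 bp
  19→23: 4 bp
  23→39: 16 bp
  39→54: 15 bp
  54→63: 9 bp
  63→71: 8 bp
  71→88: 17 bp
  88→105: 17 bp
  105→108: 3 bp
  108→124: 16 bp
  124→125: 1 bp
  125→12 (wrap): 127-125+12 = 14 bp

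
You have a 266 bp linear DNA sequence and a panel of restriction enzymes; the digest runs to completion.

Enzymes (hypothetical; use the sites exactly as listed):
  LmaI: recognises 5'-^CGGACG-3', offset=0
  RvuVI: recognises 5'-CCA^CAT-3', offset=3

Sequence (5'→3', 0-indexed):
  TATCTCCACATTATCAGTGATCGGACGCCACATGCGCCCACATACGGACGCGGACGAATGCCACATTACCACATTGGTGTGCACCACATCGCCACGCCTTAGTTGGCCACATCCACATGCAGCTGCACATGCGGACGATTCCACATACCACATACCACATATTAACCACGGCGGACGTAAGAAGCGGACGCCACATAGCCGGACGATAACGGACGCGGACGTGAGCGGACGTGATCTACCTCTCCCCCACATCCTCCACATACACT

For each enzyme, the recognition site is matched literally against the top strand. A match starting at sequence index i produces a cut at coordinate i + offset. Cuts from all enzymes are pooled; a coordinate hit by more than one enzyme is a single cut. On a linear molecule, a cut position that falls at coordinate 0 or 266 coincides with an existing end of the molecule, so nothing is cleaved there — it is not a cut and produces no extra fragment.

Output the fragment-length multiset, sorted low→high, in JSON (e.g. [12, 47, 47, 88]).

[4,6,6,6,6,7,7,8,8,8,9,9,9,10,10,10,12,13,13,13,14,15,16,23,24]

Per-enzyme occurrences:
  LmaI CGGACG/0: at [21, 44, 50, 131, 171, 184, 199, 209, 215, 225] ⇒ [21, 44, 50, 131, 171, 184, 199, 209, 215, 225]
  RvuVI CCACAT/3: at [5, 27, 37, 60, 68, 83, 106, 112, 140, 147, 154, 190, 246, 255] ⇒ [8, 30, 40, 63, 71, 86, 109, 115, 143, 150, 157, 193, 249, 258]

Pooled cuts: [8, 21, 30, 40, 44, 50, 63, 71, 86, 109, 115, 131, 143, 150, 157, 171, 184, 193, 199, 209, 215, 225, 249, 258]

Fragments:
  [0,8): 8 bp
  [8,21): 13 bp
  [21,30): 9 bp
  [30,40): 10 bp
  [40,44): 4 bp
  [44,50): 6 bp
  [50,63): 13 bp
  [63,71): 8 bp
  [71,86): 15 bp
  [86,109): 23 bp
  [109,115): 6 bp
  [115,131): 16 bp
  [131,143): 12 bp
  [143,150): 7 bp
  [150,157): 7 bp
  [157,171): 14 bp
  [171,184): 13 bp
  [184,193): 9 bp
  [193,199): 6 bp
  [199,209): 10 bp
  [209,215): 6 bp
  [215,225): 10 bp
  [225,249): 24 bp
  [249,258): 9 bp
  [258,266): 8 bp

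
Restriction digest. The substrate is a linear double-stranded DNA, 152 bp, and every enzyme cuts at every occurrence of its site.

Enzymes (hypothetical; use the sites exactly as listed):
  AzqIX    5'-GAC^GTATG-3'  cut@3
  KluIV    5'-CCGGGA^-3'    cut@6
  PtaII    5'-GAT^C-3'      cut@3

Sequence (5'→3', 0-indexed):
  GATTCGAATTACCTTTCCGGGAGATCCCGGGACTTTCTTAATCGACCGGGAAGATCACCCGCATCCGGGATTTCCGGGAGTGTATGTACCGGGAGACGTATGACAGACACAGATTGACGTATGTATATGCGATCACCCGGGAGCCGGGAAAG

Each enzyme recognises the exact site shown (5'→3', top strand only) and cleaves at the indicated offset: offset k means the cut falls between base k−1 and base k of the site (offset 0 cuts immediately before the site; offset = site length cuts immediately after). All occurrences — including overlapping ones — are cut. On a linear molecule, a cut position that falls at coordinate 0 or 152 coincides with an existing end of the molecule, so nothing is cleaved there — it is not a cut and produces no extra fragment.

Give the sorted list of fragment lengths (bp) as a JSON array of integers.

[3,3,3,4,7,7,9,9,15,15,15,19,21,22]

Per-enzyme occurrences:
  AzqIX GACGTATG/3: at [94, 115] ⇒ [97, 118]
  KluIV CCGGGA/6: at [16, 26, 45, 64, 73, 88, 136, 143] ⇒ [22, 32, 51, 70, 79, 94, 142, 149]
  PtaII GATC/3: at [22, 52, 130] ⇒ [25, 55, 133]

All cut coordinates (distinct, sorted): [22, 25, 32, 51, 55, 70, 79, 94, 97, 118, 133, 142, 149]

Fragment lengths:
  [0,22): 22 bp
  [22,25): 3 bp
  [25,32): 7 bp
  [32,51): 19 bp
  [51,55): 4 bp
  [55,70): 15 bp
  [70,79): 9 bp
  [79,94): 15 bp
  [94,97): 3 bp
  [97,118): 21 bp
  [118,133): 15 bp
  [133,142): 9 bp
  [142,149): 7 bp
  [149,152): 3 bp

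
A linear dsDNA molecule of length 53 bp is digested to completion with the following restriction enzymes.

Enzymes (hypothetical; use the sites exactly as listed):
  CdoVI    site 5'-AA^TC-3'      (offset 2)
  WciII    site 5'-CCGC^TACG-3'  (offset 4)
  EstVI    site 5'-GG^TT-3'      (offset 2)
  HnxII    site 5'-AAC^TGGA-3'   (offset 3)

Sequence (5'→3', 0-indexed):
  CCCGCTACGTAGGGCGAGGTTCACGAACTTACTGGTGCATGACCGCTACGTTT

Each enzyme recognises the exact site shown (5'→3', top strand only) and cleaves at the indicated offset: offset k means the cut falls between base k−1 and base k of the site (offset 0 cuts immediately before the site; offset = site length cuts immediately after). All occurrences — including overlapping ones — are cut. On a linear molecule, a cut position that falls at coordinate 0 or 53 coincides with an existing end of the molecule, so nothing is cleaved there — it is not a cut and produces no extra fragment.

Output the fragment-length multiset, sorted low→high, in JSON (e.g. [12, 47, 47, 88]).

Per-enzyme occurrences:
  CdoVI (AATC, off=2): no sites
  WciII CCGCTACG/4: at [1, 42] ⇒ [5, 46]
  EstVI GGTT/2: at [17] ⇒ [19]
  HnxII (AACTGGA, off=3): no sites

Pooled cuts: [5, 19, 46]

Fragment lengths:
  [0,5): 5 bp
  [5,19): 14 bp
  [19,46): 27 bp
  [46,53): 7 bp

[5,7,14,27]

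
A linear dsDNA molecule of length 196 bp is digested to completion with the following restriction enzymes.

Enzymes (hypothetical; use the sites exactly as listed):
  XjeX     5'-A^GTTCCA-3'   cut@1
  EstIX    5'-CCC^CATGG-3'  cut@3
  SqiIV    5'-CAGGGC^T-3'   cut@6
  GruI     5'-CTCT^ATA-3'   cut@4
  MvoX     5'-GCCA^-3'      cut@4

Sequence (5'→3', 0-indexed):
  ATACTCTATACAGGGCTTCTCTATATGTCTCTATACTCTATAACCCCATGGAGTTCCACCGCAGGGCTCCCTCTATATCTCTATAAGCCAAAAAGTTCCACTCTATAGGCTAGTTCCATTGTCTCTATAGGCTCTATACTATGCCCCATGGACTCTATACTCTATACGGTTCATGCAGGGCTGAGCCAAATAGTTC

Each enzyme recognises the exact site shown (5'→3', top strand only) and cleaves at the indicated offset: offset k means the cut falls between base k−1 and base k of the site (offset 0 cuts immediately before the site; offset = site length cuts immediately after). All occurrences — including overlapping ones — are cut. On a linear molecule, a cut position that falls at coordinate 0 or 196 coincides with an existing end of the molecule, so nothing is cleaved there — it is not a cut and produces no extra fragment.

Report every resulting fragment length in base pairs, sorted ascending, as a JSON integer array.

[4,6,6,7,7,7,7,7,7,8,8,8,8,9,9,10,10,10,11,14,15,18]

Per-enzyme occurrences:
  XjeX AGTTCCA/1: at [51, 93, 111] ⇒ [52, 94, 112]
  EstIX CCCCATGG/3: at [43, 143] ⇒ [46, 146]
  SqiIV CAGGGCT/6: at [10, 61, 175] ⇒ [16, 67, 181]
  GruI CTCTATA/4: at [3, 18, 28, 35, 70, 78, 100, 122, 131, 152, 159] ⇒ [7, 22, 32, 39, 74, 82, 104, 126, 135, 156, 163]
  MvoX GCCA/4: at [86, 184] ⇒ [90, 188]

Pooled cuts: [7, 16, 22, 32, 39, 46, 52, 67, 74, 82, 90, 94, 104, 112, 126, 135, 146, 156, 163, 181, 188]

Fragments:
  [0,7): 7 bp
  [7,16): 9 bp
  [16,22): 6 bp
  [22,32): 10 bp
  [32,39): 7 bp
  [39,46): 7 bp
  [46,52): 6 bp
  [52,67): 15 bp
  [67,74): 7 bp
  [74,82): 8 bp
  [82,90): 8 bp
  [90,94): 4 bp
  [94,104): 10 bp
  [104,112): 8 bp
  [112,126): 14 bp
  [126,135): 9 bp
  [135,146): 11 bp
  [146,156): 10 bp
  [156,163): 7 bp
  [163,181): 18 bp
  [181,188): 7 bp
  [188,196): 8 bp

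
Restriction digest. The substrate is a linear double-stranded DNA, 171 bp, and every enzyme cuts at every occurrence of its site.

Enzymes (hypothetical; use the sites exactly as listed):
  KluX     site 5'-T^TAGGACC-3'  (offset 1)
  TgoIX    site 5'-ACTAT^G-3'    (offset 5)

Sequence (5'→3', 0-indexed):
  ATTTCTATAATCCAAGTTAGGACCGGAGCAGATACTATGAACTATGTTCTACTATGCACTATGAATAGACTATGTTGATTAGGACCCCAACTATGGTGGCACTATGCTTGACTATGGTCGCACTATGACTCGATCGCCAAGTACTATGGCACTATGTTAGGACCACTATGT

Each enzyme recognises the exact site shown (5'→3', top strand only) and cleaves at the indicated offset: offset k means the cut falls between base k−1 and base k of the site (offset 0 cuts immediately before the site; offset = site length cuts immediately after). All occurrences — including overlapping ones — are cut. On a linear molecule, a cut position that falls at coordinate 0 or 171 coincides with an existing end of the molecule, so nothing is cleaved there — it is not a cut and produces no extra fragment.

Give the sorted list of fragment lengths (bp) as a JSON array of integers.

[2,2,6,7,7,8,10,10,11,11,11,12,15,17,21,21]

Per-enzyme occurrences:
  KluX (TTAGGACC, off=1): starts [16, 78, 156] → cuts [17, 79, 157]
  TgoIX (ACTATG, off=5): starts [33, 40, 50, 57, 68, 89, 100, 110, 121, 142, 150, 164] → cuts [38, 45, 55, 62, 73, 94, 105, 115, 126, 147, 155, 169]

All cut coordinates (distinct, sorted): [17, 38, 45, 55, 62, 73, 79, 94, 105, 115, 126, 147, 155, 157, 169]

Fragments:
  [0,17): 17 bp
  [17,38): 21 bp
  [38,45): 7 bp
  [45,55): 10 bp
  [55,62): 7 bp
  [62,73): 11 bp
  [73,79): 6 bp
  [79,94): 15 bp
  [94,105): 11 bp
  [105,115): 10 bp
  [115,126): 11 bp
  [126,147): 21 bp
  [147,155): 8 bp
  [155,157): 2 bp
  [157,169): 12 bp
  [169,171): 2 bp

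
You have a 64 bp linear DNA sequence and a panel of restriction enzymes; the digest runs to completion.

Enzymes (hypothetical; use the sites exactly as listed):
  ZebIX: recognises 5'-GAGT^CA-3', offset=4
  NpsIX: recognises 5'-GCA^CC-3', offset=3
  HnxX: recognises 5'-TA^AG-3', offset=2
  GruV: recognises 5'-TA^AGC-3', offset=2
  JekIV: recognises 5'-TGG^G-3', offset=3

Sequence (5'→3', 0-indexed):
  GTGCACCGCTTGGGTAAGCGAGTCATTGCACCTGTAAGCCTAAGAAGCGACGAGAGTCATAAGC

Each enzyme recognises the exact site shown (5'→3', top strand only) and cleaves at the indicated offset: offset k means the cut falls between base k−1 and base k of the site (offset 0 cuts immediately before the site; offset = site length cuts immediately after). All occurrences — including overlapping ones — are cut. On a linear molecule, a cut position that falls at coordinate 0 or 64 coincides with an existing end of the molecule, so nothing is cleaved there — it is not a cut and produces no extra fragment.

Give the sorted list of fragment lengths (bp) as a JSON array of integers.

Site scan:
  ZebIX (GAGTCA, off=4): starts [19, 53] → cuts [23, 57]
  NpsIX (GCACC, off=3): starts [2, 27] → cuts [5, 30]
  HnxX (TAAG, off=2): starts [14, 34, 40, 59] → cuts [16, 36, 42, 61]
  GruV (TAAGC, off=2): starts [14, 34, 59] → cuts [16, 36, 61]
  JekIV (TGGG, off=3): starts [10] → cuts [13]

Pooled cuts: [5, 13, 16, 23, 30, 36, 42, 57, 61]

Fragments:
  [0,5): 5 bp
  [5,13): 8 bp
  [13,16): 3 bp
  [16,23): 7 bp
  [23,30): 7 bp
  [30,36): 6 bp
  [36,42): 6 bp
  [42,57): 15 bp
  [57,61): 4 bp
  [61,64): 3 bp

[3,3,4,5,6,6,7,7,8,15]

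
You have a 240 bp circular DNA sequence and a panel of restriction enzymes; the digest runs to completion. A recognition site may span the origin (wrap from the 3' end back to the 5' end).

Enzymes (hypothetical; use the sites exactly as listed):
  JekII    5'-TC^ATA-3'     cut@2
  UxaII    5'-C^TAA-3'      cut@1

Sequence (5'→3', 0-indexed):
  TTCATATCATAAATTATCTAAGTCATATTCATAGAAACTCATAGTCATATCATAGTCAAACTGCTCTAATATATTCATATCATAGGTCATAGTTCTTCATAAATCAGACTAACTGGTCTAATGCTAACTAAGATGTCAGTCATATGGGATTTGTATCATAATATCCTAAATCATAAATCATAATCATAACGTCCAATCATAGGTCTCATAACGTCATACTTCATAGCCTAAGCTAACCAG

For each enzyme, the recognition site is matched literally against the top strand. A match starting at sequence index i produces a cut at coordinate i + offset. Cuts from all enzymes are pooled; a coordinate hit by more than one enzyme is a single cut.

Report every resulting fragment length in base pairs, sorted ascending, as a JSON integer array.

[4,5,5,5,5,6,6,6,6,6,6,6,7,7,7,8,9,9,9,10,10,10,10,10,11,13,13,15,16]

Per-enzyme occurrences:
  JekII TCATA/2: at [1, 6, 22, 28, 38, 44, 49, 74, 79, 86, 96, 139, 155, 170, 177, 183, 196, 205, 213, 220] ⇒ [3, 8, 24, 30, 40, 46, 51, 76, 81, 88, 98, 141, 157, 172, 179, 185, 198, 207, 215, 222]
  UxaII CTAA/1: at [17, 65, 108, 117, 123, 127, 165, 227, 232] ⇒ [18, 66, 109, 118, 124, 128, 166, 228, 233]

Pooled cuts: [3, 8, 18, 24, 30, 40, 46, 51, 66, 76, 81, 88, 98, 109, 118, 124, 128, 141, 157, 166, 172, 179, 185, 198, 207, 215, 222, 228, 233]

Fragments:
  3→8: 5 bp
  8→18: 10 bp
  18→24: 6 bp
  24→30: 6 bp
  30→40: 10 bp
  40→46: 6 bp
  46→51: 5 bp
  51→66: 15 bp
  66→76: 10 bp
  76→81: 5 bp
  81→88: 7 bp
  88→98: 10 bp
  98→109: 11 bp
  109→118: 9 bp
  118→124: 6 bp
  124→128: 4 bp
  128→141: 13 bp
  141→157: 16 bp
  157→166: 9 bp
  166→172: 6 bp
  172→179: 7 bp
  179→185: 6 bp
  185→198: 13 bp
  198→207: 9 bp
  207→215: 8 bp
  215→222: 7 bp
  222→228: 6 bp
  228→233: 5 bp
  233→3 (wrap): 240-233+3 = 10 bp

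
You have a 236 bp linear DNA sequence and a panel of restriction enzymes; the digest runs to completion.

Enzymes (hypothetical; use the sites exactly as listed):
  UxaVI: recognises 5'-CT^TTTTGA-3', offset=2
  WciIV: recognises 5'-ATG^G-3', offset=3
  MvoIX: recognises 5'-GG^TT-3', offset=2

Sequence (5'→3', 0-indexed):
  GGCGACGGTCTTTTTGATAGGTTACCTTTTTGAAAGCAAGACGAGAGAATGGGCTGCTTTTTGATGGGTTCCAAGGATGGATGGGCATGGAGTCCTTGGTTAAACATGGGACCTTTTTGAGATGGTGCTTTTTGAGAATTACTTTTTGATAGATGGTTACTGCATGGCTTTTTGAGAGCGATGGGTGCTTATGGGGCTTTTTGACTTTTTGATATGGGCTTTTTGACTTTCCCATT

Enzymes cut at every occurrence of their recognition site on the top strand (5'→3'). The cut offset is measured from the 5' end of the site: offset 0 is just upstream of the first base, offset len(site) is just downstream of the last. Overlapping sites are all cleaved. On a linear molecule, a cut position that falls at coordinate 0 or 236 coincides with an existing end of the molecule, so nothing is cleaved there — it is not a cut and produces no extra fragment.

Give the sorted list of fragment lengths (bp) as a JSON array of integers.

Scan for sites:
  UxaVI (CTTTTTGA, off=2): starts [9, 25, 56, 112, 127, 141, 167, 196, 204, 218] → cuts [11, 27, 58, 114, 129, 143, 169, 198, 206, 220]
  WciIV (ATGG, off=3): starts [48, 63, 76, 80, 86, 105, 121, 152, 163, 180, 190, 213] → cuts [51, 66, 79, 83, 89, 108, 124, 155, 166, 183, 193, 216]
  MvoIX (GGTT, off=2): starts [19, 66, 97, 154] → cuts [21, 68, 99, 156]

All cut coordinates (distinct, sorted): [11, 21, 27, 51, 58, 66, 68, 79, 83, 89, 99, 108, 114, 124, 129, 143, 155, 156, 166, 169, 183, 193, 198, 206, 216, 220]

Fragments:
  [0,11): 11 bp
  [11,21): 10 bp
  [21,27): 6 bp
  [27,51): 24 bp
  [51,58): 7 bp
  [58,66): 8 bp
  [66,68): 2 bp
  [68,79): 11 bp
  [79,83): 4 bp
  [83,89): 6 bp
  [89,99): 10 bp
  [99,108): 9 bp
  [108,114): 6 bp
  [114,124): 10 bp
  [124,129): 5 bp
  [129,143): 14 bp
  [143,155): 12 bp
  [155,156): 1 bp
  [156,166): 10 bp
  [166,169): 3 bp
  [169,183): 14 bp
  [183,193): 10 bp
  [193,198): 5 bp
  [198,206): 8 bp
  [206,216): 10 bp
  [216,220): 4 bp
  [220,236): 16 bp

[1,2,3,4,4,5,5,6,6,6,7,8,8,9,10,10,10,10,10,10,11,11,12,14,14,16,24]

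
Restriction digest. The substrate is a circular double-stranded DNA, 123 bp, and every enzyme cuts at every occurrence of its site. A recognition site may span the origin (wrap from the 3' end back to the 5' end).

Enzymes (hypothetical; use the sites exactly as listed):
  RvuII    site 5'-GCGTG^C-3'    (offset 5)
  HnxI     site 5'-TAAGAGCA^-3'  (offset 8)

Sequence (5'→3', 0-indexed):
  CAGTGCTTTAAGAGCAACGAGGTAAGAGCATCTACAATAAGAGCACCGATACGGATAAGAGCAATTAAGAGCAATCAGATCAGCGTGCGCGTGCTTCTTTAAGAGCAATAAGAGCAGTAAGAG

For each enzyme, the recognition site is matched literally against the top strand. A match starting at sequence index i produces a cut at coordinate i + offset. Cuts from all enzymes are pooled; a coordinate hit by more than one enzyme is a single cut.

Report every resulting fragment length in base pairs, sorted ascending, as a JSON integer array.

[6,9,9,10,14,14,14,14,15,18]

Site scan:
  RvuII GCGTGC/5: at [82, 88] ⇒ [87, 93]
  HnxI TAAGAGCA/8: at [8, 22, 37, 55, 65, 99, 108, 117] ⇒ [2, 16, 30, 45, 63, 73, 107, 116]

Pooled cuts: [2, 16, 30, 45, 63, 73, 87, 93, 107, 116]

Fragment lengths:
  2→16: 14 bp
  16→30: 14 bp
  30→45: 15 bp
  45→63: 18 bp
  63→73: 10 bp
  73→87: 14 bp
  87→93: 6 bp
  93→107: 14 bp
  107→116: 9 bp
  116→2 (wrap): 123-116+2 = 9 bp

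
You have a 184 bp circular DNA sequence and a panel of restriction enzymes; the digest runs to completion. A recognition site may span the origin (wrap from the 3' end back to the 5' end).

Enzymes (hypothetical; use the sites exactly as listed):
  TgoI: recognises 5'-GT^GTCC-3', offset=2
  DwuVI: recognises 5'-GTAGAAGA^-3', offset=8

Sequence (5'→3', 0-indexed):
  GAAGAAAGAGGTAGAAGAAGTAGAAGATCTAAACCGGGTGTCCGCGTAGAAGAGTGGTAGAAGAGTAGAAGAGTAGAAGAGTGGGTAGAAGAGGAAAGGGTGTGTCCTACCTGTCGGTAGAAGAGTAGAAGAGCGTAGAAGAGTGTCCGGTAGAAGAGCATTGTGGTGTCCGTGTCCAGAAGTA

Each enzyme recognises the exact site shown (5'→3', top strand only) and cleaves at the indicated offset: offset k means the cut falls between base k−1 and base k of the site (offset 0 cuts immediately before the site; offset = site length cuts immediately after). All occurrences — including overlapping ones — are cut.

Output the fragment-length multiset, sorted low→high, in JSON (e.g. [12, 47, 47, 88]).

[2,6,8,8,8,9,10,10,11,11,12,12,13,13,14,16,21]

Site scan:
  TgoI GTGTCC/2: at [37, 101, 142, 165, 171] ⇒ [39, 103, 144, 167, 173]
  DwuVI GTAGAAGA/8: at [10, 19, 45, 56, 64, 72, 84, 116, 124, 134, 149, 181] ⇒ [5, 18, 27, 53, 64, 72, 80, 92, 124, 132, 142, 157]

All cut coordinates (distinct, sorted): [5, 18, 27, 39, 53, 64, 72, 80, 92, 103, 124, 132, 142, 144, 157, 167, 173]

Fragment lengths:
  5→18: 13 bp
  18→27: 9 bp
  27→39: 12 bp
  39→53: 14 bp
  53→64: 11 bp
  64→72: 8 bp
  72→80: 8 bp
  80→92: 12 bp
  92→103: 11 bp
  103→124: 21 bp
  124→132: 8 bp
  132→142: 10 bp
  142→144: 2 bp
  144→157: 13 bp
  157→167: 10 bp
  167→173: 6 bp
  173→5 (wrap): 184-173+5 = 16 bp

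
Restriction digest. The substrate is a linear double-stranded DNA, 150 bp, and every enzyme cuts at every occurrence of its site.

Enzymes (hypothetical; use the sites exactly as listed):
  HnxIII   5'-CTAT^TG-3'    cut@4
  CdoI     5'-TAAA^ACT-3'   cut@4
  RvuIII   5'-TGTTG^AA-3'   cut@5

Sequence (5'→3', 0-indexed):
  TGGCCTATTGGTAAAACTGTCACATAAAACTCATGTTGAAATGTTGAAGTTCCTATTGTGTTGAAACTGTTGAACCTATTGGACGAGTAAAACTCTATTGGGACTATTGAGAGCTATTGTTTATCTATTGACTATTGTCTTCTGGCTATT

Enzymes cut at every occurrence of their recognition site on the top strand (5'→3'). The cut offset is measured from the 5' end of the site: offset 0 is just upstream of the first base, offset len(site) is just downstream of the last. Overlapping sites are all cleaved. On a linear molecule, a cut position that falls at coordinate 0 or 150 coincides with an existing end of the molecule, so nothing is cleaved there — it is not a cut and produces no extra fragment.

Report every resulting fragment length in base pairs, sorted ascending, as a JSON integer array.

[7,7,7,7,7,8,8,9,9,10,10,10,11,12,13,15]

Site scan:
  HnxIII (CTATTG, off=4): starts [4, 52, 75, 94, 103, 113, 124, 131] → cuts [8, 56, 79, 98, 107, 117, 128, 135]
  CdoI (TAAAACT, off=4): starts [11, 24, 87] → cuts [15, 28, 91]
  RvuIII (TGTTGAA, off=5): starts [33, 41, 58, 67] → cuts [38, 46, 63, 72]

All cut coordinates (distinct, sorted): [8, 15, 28, 38, 46, 56, 63, 72, 79, 91, 98, 107, 117, 128, 135]

Fragment lengths:
  [0,8): 8 bp
  [8,15): 7 bp
  [15,28): 13 bp
  [28,38): 10 bp
  [38,46): 8 bp
  [46,56): 10 bp
  [56,63): 7 bp
  [63,72): 9 bp
  [72,79): 7 bp
  [79,91): 12 bp
  [91,98): 7 bp
  [98,107): 9 bp
  [107,117): 10 bp
  [117,128): 11 bp
  [128,135): 7 bp
  [135,150): 15 bp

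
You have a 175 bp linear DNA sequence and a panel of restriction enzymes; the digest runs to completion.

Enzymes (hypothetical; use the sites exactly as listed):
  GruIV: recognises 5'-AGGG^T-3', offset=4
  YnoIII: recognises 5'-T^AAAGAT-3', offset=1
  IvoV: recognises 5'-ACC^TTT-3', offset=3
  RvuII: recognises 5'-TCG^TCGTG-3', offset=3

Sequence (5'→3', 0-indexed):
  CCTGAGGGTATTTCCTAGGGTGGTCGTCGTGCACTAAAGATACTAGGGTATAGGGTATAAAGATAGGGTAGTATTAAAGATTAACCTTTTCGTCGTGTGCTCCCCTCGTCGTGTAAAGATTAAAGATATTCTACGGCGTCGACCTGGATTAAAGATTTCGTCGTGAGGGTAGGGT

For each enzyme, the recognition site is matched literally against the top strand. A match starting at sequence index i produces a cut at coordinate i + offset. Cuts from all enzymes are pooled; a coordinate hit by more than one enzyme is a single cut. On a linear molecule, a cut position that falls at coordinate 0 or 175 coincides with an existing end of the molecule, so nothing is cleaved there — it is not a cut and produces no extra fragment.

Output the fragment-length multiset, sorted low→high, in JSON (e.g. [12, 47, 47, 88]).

Site scan:
  GruIV (AGGGT, off=4): starts [4, 16, 44, 51, 64, 165, 170] → cuts [8, 20, 48, 55, 68, 169, 174]
  YnoIII (TAAAGAT, off=1): starts [34, 57, 74, 113, 120, 149] → cuts [35, 58, 75, 114, 121, 150]
  IvoV (ACCTTT, off=3): starts [83] → cuts [86]
  RvuII (TCGTCGTG, off=3): starts [23, 89, 105, 157] → cuts [26, 92, 108, 160]

Pooled cuts: [8, 20, 26, 35, 48, 55, 58, 68, 75, 86, 92, 108, 114, 121, 150, 160, 169, 174]

Fragment lengths:
  [0,8): 8 bp
  [8,20): 12 bp
  [20,26): 6 bp
  [26,35): 9 bp
  [35,48): 13 bp
  [48,55): 7 bp
  [55,58): 3 bp
  [58,68): 10 bp
  [68,75): 7 bp
  [75,86): 11 bp
  [86,92): 6 bp
  [92,108): 16 bp
  [108,114): 6 bp
  [114,121): 7 bp
  [121,150): 29 bp
  [150,160): 10 bp
  [160,169): 9 bp
  [169,174): 5 bp
  [174,175): 1 bp

[1,3,5,6,6,6,7,7,7,8,9,9,10,10,11,12,13,16,29]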